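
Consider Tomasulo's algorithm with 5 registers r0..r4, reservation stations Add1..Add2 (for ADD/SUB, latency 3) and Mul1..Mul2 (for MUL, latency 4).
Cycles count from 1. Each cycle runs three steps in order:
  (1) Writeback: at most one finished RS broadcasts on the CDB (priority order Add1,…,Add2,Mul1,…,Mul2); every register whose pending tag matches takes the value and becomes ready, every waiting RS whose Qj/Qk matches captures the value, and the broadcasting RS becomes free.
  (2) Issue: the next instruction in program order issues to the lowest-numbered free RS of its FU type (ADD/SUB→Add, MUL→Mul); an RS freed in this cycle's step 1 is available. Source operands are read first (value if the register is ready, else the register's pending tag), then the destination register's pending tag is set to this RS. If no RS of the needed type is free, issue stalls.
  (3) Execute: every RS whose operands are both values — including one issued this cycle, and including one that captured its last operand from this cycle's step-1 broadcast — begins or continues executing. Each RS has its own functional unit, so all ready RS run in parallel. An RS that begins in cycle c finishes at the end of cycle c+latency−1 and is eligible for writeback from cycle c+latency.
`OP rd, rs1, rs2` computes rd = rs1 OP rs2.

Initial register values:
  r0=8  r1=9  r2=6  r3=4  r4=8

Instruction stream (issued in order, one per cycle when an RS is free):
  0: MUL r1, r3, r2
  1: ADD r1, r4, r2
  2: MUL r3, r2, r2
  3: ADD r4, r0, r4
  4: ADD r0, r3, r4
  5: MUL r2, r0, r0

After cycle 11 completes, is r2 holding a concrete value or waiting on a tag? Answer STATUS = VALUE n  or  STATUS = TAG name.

STATUS = TAG Mul1

c1: issue MUL r1<-Mul1 | r0:8,r1:Mul1,r2:6,r3:4,r4:8
c2: issue ADD r1<-Add1 | r0:8,r1:Add1,r2:6,r3:4,r4:8
c3: issue MUL r3<-Mul2 | r0:8,r1:Add1,r2:6,r3:Mul2,r4:8
c4: issue ADD r4<-Add2 | r0:8,r1:Add1,r2:6,r3:Mul2,r4:Add2
c5: CDB Add1=14; issue ADD r0<-Add1 | r0:Add1,r1:14,r2:6,r3:Mul2,r4:Add2
c6: CDB Mul1=24; issue MUL r2<-Mul1 | r0:Add1,r1:14,r2:Mul1,r3:Mul2,r4:Add2
c7: CDB Add2=16 | r0:Add1,r1:14,r2:Mul1,r3:Mul2,r4:16
c8: CDB Mul2=36 | r0:Add1,r1:14,r2:Mul1,r3:36,r4:16
c9: - | r0:Add1,r1:14,r2:Mul1,r3:36,r4:16
c10: - | r0:Add1,r1:14,r2:Mul1,r3:36,r4:16
c11: CDB Add1=52 | r0:52,r1:14,r2:Mul1,r3:36,r4:16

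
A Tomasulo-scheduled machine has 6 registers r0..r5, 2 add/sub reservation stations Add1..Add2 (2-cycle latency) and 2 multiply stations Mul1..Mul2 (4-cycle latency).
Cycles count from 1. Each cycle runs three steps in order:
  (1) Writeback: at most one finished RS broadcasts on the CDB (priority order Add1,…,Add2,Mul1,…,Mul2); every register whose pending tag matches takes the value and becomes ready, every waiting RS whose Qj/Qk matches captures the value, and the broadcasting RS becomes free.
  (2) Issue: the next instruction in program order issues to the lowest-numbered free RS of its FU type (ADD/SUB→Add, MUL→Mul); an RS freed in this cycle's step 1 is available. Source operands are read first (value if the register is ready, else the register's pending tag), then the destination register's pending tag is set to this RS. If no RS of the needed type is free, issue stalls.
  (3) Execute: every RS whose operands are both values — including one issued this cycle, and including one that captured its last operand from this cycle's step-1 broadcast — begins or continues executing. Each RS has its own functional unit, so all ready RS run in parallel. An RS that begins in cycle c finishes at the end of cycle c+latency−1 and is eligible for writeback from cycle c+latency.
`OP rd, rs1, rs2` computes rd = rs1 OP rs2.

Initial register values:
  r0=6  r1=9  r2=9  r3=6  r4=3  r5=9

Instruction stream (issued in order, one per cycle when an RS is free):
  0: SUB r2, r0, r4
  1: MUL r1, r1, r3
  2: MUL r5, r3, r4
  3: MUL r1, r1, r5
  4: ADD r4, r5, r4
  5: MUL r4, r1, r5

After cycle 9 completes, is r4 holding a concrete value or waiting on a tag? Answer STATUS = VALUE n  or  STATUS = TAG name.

STATUS = TAG Mul2

c1: issue SUB r2<-Add1 | r0:6,r1:9,r2:Add1,r3:6,r4:3,r5:9
c2: issue MUL r1<-Mul1 | r0:6,r1:Mul1,r2:Add1,r3:6,r4:3,r5:9
c3: CDB Add1=3; issue MUL r5<-Mul2 | r0:6,r1:Mul1,r2:3,r3:6,r4:3,r5:Mul2
c4: stall | r0:6,r1:Mul1,r2:3,r3:6,r4:3,r5:Mul2
c5: stall | r0:6,r1:Mul1,r2:3,r3:6,r4:3,r5:Mul2
c6: CDB Mul1=54; issue MUL r1<-Mul1 | r0:6,r1:Mul1,r2:3,r3:6,r4:3,r5:Mul2
c7: CDB Mul2=18; issue ADD r4<-Add1 | r0:6,r1:Mul1,r2:3,r3:6,r4:Add1,r5:18
c8: issue MUL r4<-Mul2 | r0:6,r1:Mul1,r2:3,r3:6,r4:Mul2,r5:18
c9: CDB Add1=21 | r0:6,r1:Mul1,r2:3,r3:6,r4:Mul2,r5:18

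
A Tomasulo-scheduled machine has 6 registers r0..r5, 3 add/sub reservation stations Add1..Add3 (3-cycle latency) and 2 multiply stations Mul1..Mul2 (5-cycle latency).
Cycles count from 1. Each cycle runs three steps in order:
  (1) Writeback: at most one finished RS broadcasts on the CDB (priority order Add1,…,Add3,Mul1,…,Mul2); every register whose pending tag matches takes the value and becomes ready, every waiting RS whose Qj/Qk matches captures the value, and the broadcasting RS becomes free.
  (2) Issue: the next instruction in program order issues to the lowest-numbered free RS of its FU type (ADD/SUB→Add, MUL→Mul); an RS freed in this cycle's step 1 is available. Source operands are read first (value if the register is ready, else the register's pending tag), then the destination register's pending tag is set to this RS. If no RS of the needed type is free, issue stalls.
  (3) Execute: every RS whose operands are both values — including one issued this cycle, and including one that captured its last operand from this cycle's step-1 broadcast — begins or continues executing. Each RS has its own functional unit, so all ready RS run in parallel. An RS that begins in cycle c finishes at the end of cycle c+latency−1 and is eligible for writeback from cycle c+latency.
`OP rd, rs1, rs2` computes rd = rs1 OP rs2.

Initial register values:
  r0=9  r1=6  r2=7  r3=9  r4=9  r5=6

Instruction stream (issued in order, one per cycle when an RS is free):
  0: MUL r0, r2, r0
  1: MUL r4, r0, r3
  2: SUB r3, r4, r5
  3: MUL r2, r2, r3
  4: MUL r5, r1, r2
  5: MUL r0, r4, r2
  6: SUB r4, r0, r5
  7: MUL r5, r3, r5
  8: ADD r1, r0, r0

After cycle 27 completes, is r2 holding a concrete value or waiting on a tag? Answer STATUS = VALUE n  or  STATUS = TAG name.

STATUS = VALUE 3927

cycle 1: issue MUL r0<-Mul1 // r0:Mul1,r1:6,r2:7,r3:9,r4:9,r5:6
cycle 2: issue MUL r4<-Mul2 // r0:Mul1,r1:6,r2:7,r3:9,r4:Mul2,r5:6
cycle 3: issue SUB r3<-Add1 // r0:Mul1,r1:6,r2:7,r3:Add1,r4:Mul2,r5:6
cycle 4: stall // r0:Mul1,r1:6,r2:7,r3:Add1,r4:Mul2,r5:6
cycle 5: stall // r0:Mul1,r1:6,r2:7,r3:Add1,r4:Mul2,r5:6
cycle 6: CDB Mul1=63; issue MUL r2<-Mul1 // r0:63,r1:6,r2:Mul1,r3:Add1,r4:Mul2,r5:6
cycle 7: stall // r0:63,r1:6,r2:Mul1,r3:Add1,r4:Mul2,r5:6
cycle 8: stall // r0:63,r1:6,r2:Mul1,r3:Add1,r4:Mul2,r5:6
cycle 9: stall // r0:63,r1:6,r2:Mul1,r3:Add1,r4:Mul2,r5:6
cycle 10: stall // r0:63,r1:6,r2:Mul1,r3:Add1,r4:Mul2,r5:6
cycle 11: CDB Mul2=567; issue MUL r5<-Mul2 // r0:63,r1:6,r2:Mul1,r3:Add1,r4:567,r5:Mul2
cycle 12: stall // r0:63,r1:6,r2:Mul1,r3:Add1,r4:567,r5:Mul2
cycle 13: stall // r0:63,r1:6,r2:Mul1,r3:Add1,r4:567,r5:Mul2
cycle 14: CDB Add1=561; stall // r0:63,r1:6,r2:Mul1,r3:561,r4:567,r5:Mul2
cycle 15: stall // r0:63,r1:6,r2:Mul1,r3:561,r4:567,r5:Mul2
cycle 16: stall // r0:63,r1:6,r2:Mul1,r3:561,r4:567,r5:Mul2
cycle 17: stall // r0:63,r1:6,r2:Mul1,r3:561,r4:567,r5:Mul2
cycle 18: stall // r0:63,r1:6,r2:Mul1,r3:561,r4:567,r5:Mul2
cycle 19: CDB Mul1=3927; issue MUL r0<-Mul1 // r0:Mul1,r1:6,r2:3927,r3:561,r4:567,r5:Mul2
cycle 20: issue SUB r4<-Add1 // r0:Mul1,r1:6,r2:3927,r3:561,r4:Add1,r5:Mul2
cycle 21: stall // r0:Mul1,r1:6,r2:3927,r3:561,r4:Add1,r5:Mul2
cycle 22: stall // r0:Mul1,r1:6,r2:3927,r3:561,r4:Add1,r5:Mul2
cycle 23: stall // r0:Mul1,r1:6,r2:3927,r3:561,r4:Add1,r5:Mul2
cycle 24: CDB Mul1=2226609; issue MUL r5<-Mul1 // r0:2226609,r1:6,r2:3927,r3:561,r4:Add1,r5:Mul1
cycle 25: CDB Mul2=23562; issue ADD r1<-Add2 // r0:2226609,r1:Add2,r2:3927,r3:561,r4:Add1,r5:Mul1
cycle 26: - // r0:2226609,r1:Add2,r2:3927,r3:561,r4:Add1,r5:Mul1
cycle 27: - // r0:2226609,r1:Add2,r2:3927,r3:561,r4:Add1,r5:Mul1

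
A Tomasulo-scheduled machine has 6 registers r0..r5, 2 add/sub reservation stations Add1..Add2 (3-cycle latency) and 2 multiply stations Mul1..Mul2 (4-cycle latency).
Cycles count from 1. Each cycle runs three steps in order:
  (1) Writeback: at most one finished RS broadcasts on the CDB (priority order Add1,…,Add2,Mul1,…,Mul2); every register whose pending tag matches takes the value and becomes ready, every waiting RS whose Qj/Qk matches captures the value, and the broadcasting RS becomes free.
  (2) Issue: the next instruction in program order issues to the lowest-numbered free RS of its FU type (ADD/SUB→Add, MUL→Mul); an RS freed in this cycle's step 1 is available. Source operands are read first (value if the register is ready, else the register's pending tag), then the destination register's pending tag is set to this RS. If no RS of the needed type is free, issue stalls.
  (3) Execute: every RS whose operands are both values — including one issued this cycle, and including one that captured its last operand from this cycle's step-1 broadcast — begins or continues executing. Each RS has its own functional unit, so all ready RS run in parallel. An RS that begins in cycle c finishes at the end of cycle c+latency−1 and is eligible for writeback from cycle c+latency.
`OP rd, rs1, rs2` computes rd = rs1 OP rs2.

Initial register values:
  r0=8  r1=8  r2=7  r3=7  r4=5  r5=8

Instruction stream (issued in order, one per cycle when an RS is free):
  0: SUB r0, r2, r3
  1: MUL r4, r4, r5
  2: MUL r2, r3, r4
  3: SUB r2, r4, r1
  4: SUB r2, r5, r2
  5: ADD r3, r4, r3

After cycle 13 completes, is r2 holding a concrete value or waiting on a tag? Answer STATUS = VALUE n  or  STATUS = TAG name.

STATUS = VALUE -24

cycle 1: issue SUB r0<-Add1 // r0:Add1,r1:8,r2:7,r3:7,r4:5,r5:8
cycle 2: issue MUL r4<-Mul1 // r0:Add1,r1:8,r2:7,r3:7,r4:Mul1,r5:8
cycle 3: issue MUL r2<-Mul2 // r0:Add1,r1:8,r2:Mul2,r3:7,r4:Mul1,r5:8
cycle 4: CDB Add1=0; issue SUB r2<-Add1 // r0:0,r1:8,r2:Add1,r3:7,r4:Mul1,r5:8
cycle 5: issue SUB r2<-Add2 // r0:0,r1:8,r2:Add2,r3:7,r4:Mul1,r5:8
cycle 6: CDB Mul1=40; stall // r0:0,r1:8,r2:Add2,r3:7,r4:40,r5:8
cycle 7: stall // r0:0,r1:8,r2:Add2,r3:7,r4:40,r5:8
cycle 8: stall // r0:0,r1:8,r2:Add2,r3:7,r4:40,r5:8
cycle 9: CDB Add1=32; issue ADD r3<-Add1 // r0:0,r1:8,r2:Add2,r3:Add1,r4:40,r5:8
cycle 10: CDB Mul2=280 // r0:0,r1:8,r2:Add2,r3:Add1,r4:40,r5:8
cycle 11: - // r0:0,r1:8,r2:Add2,r3:Add1,r4:40,r5:8
cycle 12: CDB Add1=47 // r0:0,r1:8,r2:Add2,r3:47,r4:40,r5:8
cycle 13: CDB Add2=-24 // r0:0,r1:8,r2:-24,r3:47,r4:40,r5:8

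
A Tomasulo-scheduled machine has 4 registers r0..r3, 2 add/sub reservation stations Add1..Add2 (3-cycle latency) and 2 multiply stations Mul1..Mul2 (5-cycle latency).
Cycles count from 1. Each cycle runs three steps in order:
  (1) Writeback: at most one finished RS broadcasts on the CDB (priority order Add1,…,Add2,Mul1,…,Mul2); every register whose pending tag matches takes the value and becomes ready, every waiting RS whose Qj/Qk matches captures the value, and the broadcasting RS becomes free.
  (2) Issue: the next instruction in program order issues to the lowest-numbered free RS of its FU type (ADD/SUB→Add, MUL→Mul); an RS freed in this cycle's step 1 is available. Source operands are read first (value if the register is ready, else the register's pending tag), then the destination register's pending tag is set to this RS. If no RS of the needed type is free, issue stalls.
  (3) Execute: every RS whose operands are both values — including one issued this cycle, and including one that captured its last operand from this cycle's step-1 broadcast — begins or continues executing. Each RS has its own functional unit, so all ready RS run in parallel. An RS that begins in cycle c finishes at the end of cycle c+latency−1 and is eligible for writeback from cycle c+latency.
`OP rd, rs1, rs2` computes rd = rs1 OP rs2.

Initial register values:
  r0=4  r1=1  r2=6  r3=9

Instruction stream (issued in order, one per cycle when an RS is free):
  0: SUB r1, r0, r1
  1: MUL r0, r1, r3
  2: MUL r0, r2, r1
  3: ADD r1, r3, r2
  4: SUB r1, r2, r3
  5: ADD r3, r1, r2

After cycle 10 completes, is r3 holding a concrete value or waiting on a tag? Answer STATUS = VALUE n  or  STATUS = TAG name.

STATUS = TAG Add1

c1: issue SUB r1<-Add1 | r0:4,r1:Add1,r2:6,r3:9
c2: issue MUL r0<-Mul1 | r0:Mul1,r1:Add1,r2:6,r3:9
c3: issue MUL r0<-Mul2 | r0:Mul2,r1:Add1,r2:6,r3:9
c4: CDB Add1=3; issue ADD r1<-Add1 | r0:Mul2,r1:Add1,r2:6,r3:9
c5: issue SUB r1<-Add2 | r0:Mul2,r1:Add2,r2:6,r3:9
c6: stall | r0:Mul2,r1:Add2,r2:6,r3:9
c7: CDB Add1=15; issue ADD r3<-Add1 | r0:Mul2,r1:Add2,r2:6,r3:Add1
c8: CDB Add2=-3 | r0:Mul2,r1:-3,r2:6,r3:Add1
c9: CDB Mul1=27 | r0:Mul2,r1:-3,r2:6,r3:Add1
c10: CDB Mul2=18 | r0:18,r1:-3,r2:6,r3:Add1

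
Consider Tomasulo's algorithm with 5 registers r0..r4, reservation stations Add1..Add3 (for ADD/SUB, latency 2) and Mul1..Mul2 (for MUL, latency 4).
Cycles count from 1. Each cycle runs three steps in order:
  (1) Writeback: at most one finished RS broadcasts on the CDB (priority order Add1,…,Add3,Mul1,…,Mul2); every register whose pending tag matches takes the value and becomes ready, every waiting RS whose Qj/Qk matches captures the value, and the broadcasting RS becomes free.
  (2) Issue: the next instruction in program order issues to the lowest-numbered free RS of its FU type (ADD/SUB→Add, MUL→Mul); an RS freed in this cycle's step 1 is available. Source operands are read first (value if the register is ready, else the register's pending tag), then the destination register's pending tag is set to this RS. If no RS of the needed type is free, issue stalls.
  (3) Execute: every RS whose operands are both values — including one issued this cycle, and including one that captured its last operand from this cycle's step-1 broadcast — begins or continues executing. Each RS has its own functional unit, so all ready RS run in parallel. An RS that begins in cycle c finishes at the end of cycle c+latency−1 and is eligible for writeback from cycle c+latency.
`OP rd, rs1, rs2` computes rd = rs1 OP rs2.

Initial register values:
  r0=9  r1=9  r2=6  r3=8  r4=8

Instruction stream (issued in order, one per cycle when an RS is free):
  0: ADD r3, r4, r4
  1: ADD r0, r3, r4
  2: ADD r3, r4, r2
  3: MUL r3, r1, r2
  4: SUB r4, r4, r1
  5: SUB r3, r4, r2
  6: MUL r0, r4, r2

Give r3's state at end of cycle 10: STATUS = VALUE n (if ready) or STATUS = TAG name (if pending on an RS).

c1: issue ADD r3<-Add1 | r0:9,r1:9,r2:6,r3:Add1,r4:8
c2: issue ADD r0<-Add2 | r0:Add2,r1:9,r2:6,r3:Add1,r4:8
c3: CDB Add1=16; issue ADD r3<-Add1 | r0:Add2,r1:9,r2:6,r3:Add1,r4:8
c4: issue MUL r3<-Mul1 | r0:Add2,r1:9,r2:6,r3:Mul1,r4:8
c5: CDB Add1=14; issue SUB r4<-Add1 | r0:Add2,r1:9,r2:6,r3:Mul1,r4:Add1
c6: CDB Add2=24; issue SUB r3<-Add2 | r0:24,r1:9,r2:6,r3:Add2,r4:Add1
c7: CDB Add1=-1; issue MUL r0<-Mul2 | r0:Mul2,r1:9,r2:6,r3:Add2,r4:-1
c8: CDB Mul1=54 | r0:Mul2,r1:9,r2:6,r3:Add2,r4:-1
c9: CDB Add2=-7 | r0:Mul2,r1:9,r2:6,r3:-7,r4:-1
c10: - | r0:Mul2,r1:9,r2:6,r3:-7,r4:-1

STATUS = VALUE -7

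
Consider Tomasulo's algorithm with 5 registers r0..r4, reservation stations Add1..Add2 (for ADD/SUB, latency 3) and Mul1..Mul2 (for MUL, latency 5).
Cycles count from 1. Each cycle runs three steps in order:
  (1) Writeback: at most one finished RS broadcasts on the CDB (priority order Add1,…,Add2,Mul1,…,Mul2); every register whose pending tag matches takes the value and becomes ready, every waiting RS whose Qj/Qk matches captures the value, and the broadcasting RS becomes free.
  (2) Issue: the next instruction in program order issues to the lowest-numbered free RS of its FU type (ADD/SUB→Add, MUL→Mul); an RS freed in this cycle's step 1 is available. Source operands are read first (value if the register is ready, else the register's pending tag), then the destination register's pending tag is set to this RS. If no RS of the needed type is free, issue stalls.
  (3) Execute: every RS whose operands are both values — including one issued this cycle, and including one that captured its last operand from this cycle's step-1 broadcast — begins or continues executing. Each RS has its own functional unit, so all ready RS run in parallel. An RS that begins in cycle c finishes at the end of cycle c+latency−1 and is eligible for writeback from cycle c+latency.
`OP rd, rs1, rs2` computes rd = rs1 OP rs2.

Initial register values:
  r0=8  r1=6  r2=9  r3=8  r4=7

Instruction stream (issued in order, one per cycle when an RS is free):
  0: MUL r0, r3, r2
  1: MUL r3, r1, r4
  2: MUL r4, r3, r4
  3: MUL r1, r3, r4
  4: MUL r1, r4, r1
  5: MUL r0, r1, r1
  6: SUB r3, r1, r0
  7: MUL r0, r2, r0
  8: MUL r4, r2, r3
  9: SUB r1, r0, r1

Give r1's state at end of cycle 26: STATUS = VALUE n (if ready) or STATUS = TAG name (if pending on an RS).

  c1: issue MUL r0<-Mul1  regs: r0:Mul1,r1:6,r2:9,r3:8,r4:7
  c2: issue MUL r3<-Mul2  regs: r0:Mul1,r1:6,r2:9,r3:Mul2,r4:7
  c3: stall  regs: r0:Mul1,r1:6,r2:9,r3:Mul2,r4:7
  c4: stall  regs: r0:Mul1,r1:6,r2:9,r3:Mul2,r4:7
  c5: stall  regs: r0:Mul1,r1:6,r2:9,r3:Mul2,r4:7
  c6: CDB Mul1=72; issue MUL r4<-Mul1  regs: r0:72,r1:6,r2:9,r3:Mul2,r4:Mul1
  c7: CDB Mul2=42; issue MUL r1<-Mul2  regs: r0:72,r1:Mul2,r2:9,r3:42,r4:Mul1
  c8: stall  regs: r0:72,r1:Mul2,r2:9,r3:42,r4:Mul1
  c9: stall  regs: r0:72,r1:Mul2,r2:9,r3:42,r4:Mul1
  c10: stall  regs: r0:72,r1:Mul2,r2:9,r3:42,r4:Mul1
  c11: stall  regs: r0:72,r1:Mul2,r2:9,r3:42,r4:Mul1
  c12: CDB Mul1=294; issue MUL r1<-Mul1  regs: r0:72,r1:Mul1,r2:9,r3:42,r4:294
  c13: stall  regs: r0:72,r1:Mul1,r2:9,r3:42,r4:294
  c14: stall  regs: r0:72,r1:Mul1,r2:9,r3:42,r4:294
  c15: stall  regs: r0:72,r1:Mul1,r2:9,r3:42,r4:294
  c16: stall  regs: r0:72,r1:Mul1,r2:9,r3:42,r4:294
  c17: CDB Mul2=12348; issue MUL r0<-Mul2  regs: r0:Mul2,r1:Mul1,r2:9,r3:42,r4:294
  c18: issue SUB r3<-Add1  regs: r0:Mul2,r1:Mul1,r2:9,r3:Add1,r4:294
  c19: stall  regs: r0:Mul2,r1:Mul1,r2:9,r3:Add1,r4:294
  c20: stall  regs: r0:Mul2,r1:Mul1,r2:9,r3:Add1,r4:294
  c21: stall  regs: r0:Mul2,r1:Mul1,r2:9,r3:Add1,r4:294
  c22: CDB Mul1=3630312; issue MUL r0<-Mul1  regs: r0:Mul1,r1:3630312,r2:9,r3:Add1,r4:294
  c23: stall  regs: r0:Mul1,r1:3630312,r2:9,r3:Add1,r4:294
  c24: stall  regs: r0:Mul1,r1:3630312,r2:9,r3:Add1,r4:294
  c25: stall  regs: r0:Mul1,r1:3630312,r2:9,r3:Add1,r4:294
  c26: stall  regs: r0:Mul1,r1:3630312,r2:9,r3:Add1,r4:294

STATUS = VALUE 3630312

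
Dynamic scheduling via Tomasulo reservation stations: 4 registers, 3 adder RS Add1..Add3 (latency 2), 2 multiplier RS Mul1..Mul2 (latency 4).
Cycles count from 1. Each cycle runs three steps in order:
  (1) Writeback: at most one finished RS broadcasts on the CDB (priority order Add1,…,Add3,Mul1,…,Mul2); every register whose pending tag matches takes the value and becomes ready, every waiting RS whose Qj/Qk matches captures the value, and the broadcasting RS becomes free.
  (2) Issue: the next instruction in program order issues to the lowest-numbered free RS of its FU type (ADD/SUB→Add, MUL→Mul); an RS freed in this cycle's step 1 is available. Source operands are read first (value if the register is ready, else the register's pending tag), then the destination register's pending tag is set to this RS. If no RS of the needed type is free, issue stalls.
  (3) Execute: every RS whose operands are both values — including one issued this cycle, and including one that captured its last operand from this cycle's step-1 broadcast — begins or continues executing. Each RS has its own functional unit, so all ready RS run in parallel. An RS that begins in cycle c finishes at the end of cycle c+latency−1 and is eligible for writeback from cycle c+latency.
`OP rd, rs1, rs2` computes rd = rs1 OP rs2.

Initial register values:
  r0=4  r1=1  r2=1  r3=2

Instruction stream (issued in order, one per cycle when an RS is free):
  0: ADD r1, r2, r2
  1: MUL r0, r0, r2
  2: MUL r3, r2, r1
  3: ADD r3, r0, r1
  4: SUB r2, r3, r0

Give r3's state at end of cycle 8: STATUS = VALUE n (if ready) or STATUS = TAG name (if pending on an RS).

  c1: issue ADD r1<-Add1  regs: r0:4,r1:Add1,r2:1,r3:2
  c2: issue MUL r0<-Mul1  regs: r0:Mul1,r1:Add1,r2:1,r3:2
  c3: CDB Add1=2; issue MUL r3<-Mul2  regs: r0:Mul1,r1:2,r2:1,r3:Mul2
  c4: issue ADD r3<-Add1  regs: r0:Mul1,r1:2,r2:1,r3:Add1
  c5: issue SUB r2<-Add2  regs: r0:Mul1,r1:2,r2:Add2,r3:Add1
  c6: CDB Mul1=4  regs: r0:4,r1:2,r2:Add2,r3:Add1
  c7: CDB Mul2=2  regs: r0:4,r1:2,r2:Add2,r3:Add1
  c8: CDB Add1=6  regs: r0:4,r1:2,r2:Add2,r3:6

STATUS = VALUE 6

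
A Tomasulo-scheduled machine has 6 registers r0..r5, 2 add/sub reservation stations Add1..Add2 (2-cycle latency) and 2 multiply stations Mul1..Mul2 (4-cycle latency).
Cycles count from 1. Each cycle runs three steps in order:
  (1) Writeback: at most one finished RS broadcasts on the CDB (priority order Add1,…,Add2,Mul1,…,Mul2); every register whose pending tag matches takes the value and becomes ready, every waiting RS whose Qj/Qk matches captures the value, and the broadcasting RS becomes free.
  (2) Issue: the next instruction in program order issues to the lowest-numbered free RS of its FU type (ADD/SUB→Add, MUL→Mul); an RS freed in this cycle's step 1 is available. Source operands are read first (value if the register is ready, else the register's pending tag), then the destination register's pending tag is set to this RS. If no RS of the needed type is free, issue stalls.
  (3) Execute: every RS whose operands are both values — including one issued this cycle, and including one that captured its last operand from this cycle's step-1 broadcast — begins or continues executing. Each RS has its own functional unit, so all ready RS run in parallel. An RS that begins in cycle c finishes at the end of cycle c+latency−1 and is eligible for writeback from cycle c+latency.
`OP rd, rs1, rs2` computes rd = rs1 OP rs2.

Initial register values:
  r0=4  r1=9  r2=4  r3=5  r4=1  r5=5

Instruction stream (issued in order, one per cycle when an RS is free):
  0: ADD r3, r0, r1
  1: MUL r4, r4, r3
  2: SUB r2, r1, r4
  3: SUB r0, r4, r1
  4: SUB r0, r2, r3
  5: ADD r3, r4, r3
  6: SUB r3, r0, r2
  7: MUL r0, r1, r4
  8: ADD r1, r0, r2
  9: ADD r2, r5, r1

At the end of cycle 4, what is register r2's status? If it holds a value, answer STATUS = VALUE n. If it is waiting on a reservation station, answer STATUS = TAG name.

  c1: issue ADD r3<-Add1  regs: r0:4,r1:9,r2:4,r3:Add1,r4:1,r5:5
  c2: issue MUL r4<-Mul1  regs: r0:4,r1:9,r2:4,r3:Add1,r4:Mul1,r5:5
  c3: CDB Add1=13; issue SUB r2<-Add1  regs: r0:4,r1:9,r2:Add1,r3:13,r4:Mul1,r5:5
  c4: issue SUB r0<-Add2  regs: r0:Add2,r1:9,r2:Add1,r3:13,r4:Mul1,r5:5

STATUS = TAG Add1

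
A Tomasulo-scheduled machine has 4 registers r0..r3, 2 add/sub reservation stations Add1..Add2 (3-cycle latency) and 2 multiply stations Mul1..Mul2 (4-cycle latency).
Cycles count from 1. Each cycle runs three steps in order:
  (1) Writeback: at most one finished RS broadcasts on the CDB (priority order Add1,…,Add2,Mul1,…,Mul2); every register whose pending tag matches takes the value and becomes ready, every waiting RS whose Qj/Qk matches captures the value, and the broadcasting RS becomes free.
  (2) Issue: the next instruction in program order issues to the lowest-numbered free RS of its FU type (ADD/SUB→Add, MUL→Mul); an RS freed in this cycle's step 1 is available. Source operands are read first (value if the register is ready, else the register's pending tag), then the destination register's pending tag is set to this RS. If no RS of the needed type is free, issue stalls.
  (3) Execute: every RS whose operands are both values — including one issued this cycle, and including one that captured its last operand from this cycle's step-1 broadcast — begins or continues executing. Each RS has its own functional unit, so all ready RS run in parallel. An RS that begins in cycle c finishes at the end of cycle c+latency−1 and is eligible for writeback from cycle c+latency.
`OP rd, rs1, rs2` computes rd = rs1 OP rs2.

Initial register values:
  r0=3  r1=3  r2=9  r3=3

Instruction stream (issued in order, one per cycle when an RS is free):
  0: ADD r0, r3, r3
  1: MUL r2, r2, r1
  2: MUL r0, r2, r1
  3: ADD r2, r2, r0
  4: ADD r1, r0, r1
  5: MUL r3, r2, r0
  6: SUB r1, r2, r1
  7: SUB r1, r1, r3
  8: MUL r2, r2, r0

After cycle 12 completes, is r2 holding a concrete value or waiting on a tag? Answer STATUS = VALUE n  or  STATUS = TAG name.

STATUS = TAG Add1

c1: issue ADD r0<-Add1 | r0:Add1,r1:3,r2:9,r3:3
c2: issue MUL r2<-Mul1 | r0:Add1,r1:3,r2:Mul1,r3:3
c3: issue MUL r0<-Mul2 | r0:Mul2,r1:3,r2:Mul1,r3:3
c4: CDB Add1=6; issue ADD r2<-Add1 | r0:Mul2,r1:3,r2:Add1,r3:3
c5: issue ADD r1<-Add2 | r0:Mul2,r1:Add2,r2:Add1,r3:3
c6: CDB Mul1=27; issue MUL r3<-Mul1 | r0:Mul2,r1:Add2,r2:Add1,r3:Mul1
c7: stall | r0:Mul2,r1:Add2,r2:Add1,r3:Mul1
c8: stall | r0:Mul2,r1:Add2,r2:Add1,r3:Mul1
c9: stall | r0:Mul2,r1:Add2,r2:Add1,r3:Mul1
c10: CDB Mul2=81; stall | r0:81,r1:Add2,r2:Add1,r3:Mul1
c11: stall | r0:81,r1:Add2,r2:Add1,r3:Mul1
c12: stall | r0:81,r1:Add2,r2:Add1,r3:Mul1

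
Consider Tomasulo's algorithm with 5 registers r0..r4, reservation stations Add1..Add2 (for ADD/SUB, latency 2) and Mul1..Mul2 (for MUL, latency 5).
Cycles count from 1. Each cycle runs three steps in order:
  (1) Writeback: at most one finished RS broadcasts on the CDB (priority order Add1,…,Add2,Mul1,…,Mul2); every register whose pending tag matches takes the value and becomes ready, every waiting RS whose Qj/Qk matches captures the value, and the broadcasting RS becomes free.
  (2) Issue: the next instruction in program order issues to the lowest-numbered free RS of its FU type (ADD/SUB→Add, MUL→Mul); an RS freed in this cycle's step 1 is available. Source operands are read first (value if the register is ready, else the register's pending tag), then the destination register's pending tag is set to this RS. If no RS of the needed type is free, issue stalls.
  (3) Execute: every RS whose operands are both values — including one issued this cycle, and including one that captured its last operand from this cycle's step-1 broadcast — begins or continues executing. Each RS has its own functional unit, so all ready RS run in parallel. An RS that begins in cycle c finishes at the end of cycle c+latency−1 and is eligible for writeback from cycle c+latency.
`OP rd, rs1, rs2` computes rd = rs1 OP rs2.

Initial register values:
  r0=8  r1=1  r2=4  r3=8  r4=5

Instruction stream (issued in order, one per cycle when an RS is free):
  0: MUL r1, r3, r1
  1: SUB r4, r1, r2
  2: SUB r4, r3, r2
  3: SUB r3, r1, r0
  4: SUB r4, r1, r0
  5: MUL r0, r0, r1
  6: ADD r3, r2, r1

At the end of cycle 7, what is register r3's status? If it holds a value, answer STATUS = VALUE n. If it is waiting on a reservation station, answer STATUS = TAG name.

STATUS = TAG Add2

cycle 1: issue MUL r1<-Mul1 // r0:8,r1:Mul1,r2:4,r3:8,r4:5
cycle 2: issue SUB r4<-Add1 // r0:8,r1:Mul1,r2:4,r3:8,r4:Add1
cycle 3: issue SUB r4<-Add2 // r0:8,r1:Mul1,r2:4,r3:8,r4:Add2
cycle 4: stall // r0:8,r1:Mul1,r2:4,r3:8,r4:Add2
cycle 5: CDB Add2=4; issue SUB r3<-Add2 // r0:8,r1:Mul1,r2:4,r3:Add2,r4:4
cycle 6: CDB Mul1=8; stall // r0:8,r1:8,r2:4,r3:Add2,r4:4
cycle 7: stall // r0:8,r1:8,r2:4,r3:Add2,r4:4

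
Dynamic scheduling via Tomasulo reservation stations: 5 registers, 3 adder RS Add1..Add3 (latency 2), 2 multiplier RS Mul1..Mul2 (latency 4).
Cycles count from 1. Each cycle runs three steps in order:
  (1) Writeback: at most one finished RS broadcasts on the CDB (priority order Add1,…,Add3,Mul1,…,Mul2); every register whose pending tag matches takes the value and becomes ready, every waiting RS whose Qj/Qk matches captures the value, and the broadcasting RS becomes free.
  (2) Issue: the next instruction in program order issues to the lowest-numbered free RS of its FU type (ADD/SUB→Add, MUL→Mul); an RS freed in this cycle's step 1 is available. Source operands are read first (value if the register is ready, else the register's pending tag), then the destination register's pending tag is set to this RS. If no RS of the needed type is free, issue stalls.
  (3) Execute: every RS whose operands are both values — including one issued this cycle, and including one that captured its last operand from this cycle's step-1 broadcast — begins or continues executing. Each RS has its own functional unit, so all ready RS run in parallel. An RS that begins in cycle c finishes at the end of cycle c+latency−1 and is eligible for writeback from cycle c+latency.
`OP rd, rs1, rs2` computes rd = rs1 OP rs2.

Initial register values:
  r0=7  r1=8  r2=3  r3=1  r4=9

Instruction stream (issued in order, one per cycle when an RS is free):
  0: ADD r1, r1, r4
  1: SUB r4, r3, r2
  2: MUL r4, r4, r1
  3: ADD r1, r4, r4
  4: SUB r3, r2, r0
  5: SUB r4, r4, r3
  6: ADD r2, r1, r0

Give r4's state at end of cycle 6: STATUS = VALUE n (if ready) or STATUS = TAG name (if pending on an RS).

STATUS = TAG Add3

c1: issue ADD r1<-Add1 | r0:7,r1:Add1,r2:3,r3:1,r4:9
c2: issue SUB r4<-Add2 | r0:7,r1:Add1,r2:3,r3:1,r4:Add2
c3: CDB Add1=17; issue MUL r4<-Mul1 | r0:7,r1:17,r2:3,r3:1,r4:Mul1
c4: CDB Add2=-2; issue ADD r1<-Add1 | r0:7,r1:Add1,r2:3,r3:1,r4:Mul1
c5: issue SUB r3<-Add2 | r0:7,r1:Add1,r2:3,r3:Add2,r4:Mul1
c6: issue SUB r4<-Add3 | r0:7,r1:Add1,r2:3,r3:Add2,r4:Add3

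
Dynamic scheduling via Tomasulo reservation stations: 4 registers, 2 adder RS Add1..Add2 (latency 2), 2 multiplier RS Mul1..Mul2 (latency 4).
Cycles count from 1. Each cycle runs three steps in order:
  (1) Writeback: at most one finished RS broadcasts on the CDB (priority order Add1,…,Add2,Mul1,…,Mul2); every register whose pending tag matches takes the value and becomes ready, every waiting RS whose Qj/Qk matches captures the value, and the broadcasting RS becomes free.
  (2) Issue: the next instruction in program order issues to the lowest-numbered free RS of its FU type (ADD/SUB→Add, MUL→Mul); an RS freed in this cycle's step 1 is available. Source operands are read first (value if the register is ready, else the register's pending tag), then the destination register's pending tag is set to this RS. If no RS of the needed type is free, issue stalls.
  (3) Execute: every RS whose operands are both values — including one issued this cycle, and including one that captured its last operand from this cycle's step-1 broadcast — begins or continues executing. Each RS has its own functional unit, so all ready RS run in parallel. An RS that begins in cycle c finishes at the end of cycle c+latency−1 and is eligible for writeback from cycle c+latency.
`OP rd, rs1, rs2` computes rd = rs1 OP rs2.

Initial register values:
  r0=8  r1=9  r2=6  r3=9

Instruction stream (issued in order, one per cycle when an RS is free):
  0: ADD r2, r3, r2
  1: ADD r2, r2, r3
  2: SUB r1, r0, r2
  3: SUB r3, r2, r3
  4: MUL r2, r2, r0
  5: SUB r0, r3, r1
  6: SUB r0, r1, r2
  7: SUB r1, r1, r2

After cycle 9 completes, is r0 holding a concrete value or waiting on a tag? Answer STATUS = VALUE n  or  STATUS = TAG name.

STATUS = TAG Add2

cycle 1: issue ADD r2<-Add1 // r0:8,r1:9,r2:Add1,r3:9
cycle 2: issue ADD r2<-Add2 // r0:8,r1:9,r2:Add2,r3:9
cycle 3: CDB Add1=15; issue SUB r1<-Add1 // r0:8,r1:Add1,r2:Add2,r3:9
cycle 4: stall // r0:8,r1:Add1,r2:Add2,r3:9
cycle 5: CDB Add2=24; issue SUB r3<-Add2 // r0:8,r1:Add1,r2:24,r3:Add2
cycle 6: issue MUL r2<-Mul1 // r0:8,r1:Add1,r2:Mul1,r3:Add2
cycle 7: CDB Add1=-16; issue SUB r0<-Add1 // r0:Add1,r1:-16,r2:Mul1,r3:Add2
cycle 8: CDB Add2=15; issue SUB r0<-Add2 // r0:Add2,r1:-16,r2:Mul1,r3:15
cycle 9: stall // r0:Add2,r1:-16,r2:Mul1,r3:15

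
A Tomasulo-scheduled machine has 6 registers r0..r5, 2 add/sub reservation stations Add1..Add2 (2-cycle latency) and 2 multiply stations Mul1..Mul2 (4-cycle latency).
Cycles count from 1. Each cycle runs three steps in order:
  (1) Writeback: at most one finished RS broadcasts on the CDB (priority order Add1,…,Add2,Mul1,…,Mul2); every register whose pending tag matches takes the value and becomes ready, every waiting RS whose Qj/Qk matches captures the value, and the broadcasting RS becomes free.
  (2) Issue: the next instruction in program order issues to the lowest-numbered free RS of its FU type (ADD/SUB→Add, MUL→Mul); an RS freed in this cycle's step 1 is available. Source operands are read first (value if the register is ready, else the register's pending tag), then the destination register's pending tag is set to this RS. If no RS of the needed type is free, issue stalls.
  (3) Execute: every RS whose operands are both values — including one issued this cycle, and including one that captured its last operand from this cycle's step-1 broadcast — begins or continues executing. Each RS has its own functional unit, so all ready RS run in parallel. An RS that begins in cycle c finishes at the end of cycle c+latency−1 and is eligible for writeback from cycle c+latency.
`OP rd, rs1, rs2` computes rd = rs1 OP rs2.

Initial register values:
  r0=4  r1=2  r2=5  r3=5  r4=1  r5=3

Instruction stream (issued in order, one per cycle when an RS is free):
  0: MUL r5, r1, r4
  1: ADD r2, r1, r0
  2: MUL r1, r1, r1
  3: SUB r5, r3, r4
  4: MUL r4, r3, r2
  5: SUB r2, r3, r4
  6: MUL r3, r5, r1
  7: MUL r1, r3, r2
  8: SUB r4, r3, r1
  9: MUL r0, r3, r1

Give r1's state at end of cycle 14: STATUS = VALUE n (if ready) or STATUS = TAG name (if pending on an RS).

STATUS = TAG Mul1

c1: issue MUL r5<-Mul1 | r0:4,r1:2,r2:5,r3:5,r4:1,r5:Mul1
c2: issue ADD r2<-Add1 | r0:4,r1:2,r2:Add1,r3:5,r4:1,r5:Mul1
c3: issue MUL r1<-Mul2 | r0:4,r1:Mul2,r2:Add1,r3:5,r4:1,r5:Mul1
c4: CDB Add1=6; issue SUB r5<-Add1 | r0:4,r1:Mul2,r2:6,r3:5,r4:1,r5:Add1
c5: CDB Mul1=2; issue MUL r4<-Mul1 | r0:4,r1:Mul2,r2:6,r3:5,r4:Mul1,r5:Add1
c6: CDB Add1=4; issue SUB r2<-Add1 | r0:4,r1:Mul2,r2:Add1,r3:5,r4:Mul1,r5:4
c7: CDB Mul2=4; issue MUL r3<-Mul2 | r0:4,r1:4,r2:Add1,r3:Mul2,r4:Mul1,r5:4
c8: stall | r0:4,r1:4,r2:Add1,r3:Mul2,r4:Mul1,r5:4
c9: CDB Mul1=30; issue MUL r1<-Mul1 | r0:4,r1:Mul1,r2:Add1,r3:Mul2,r4:30,r5:4
c10: issue SUB r4<-Add2 | r0:4,r1:Mul1,r2:Add1,r3:Mul2,r4:Add2,r5:4
c11: CDB Add1=-25; stall | r0:4,r1:Mul1,r2:-25,r3:Mul2,r4:Add2,r5:4
c12: CDB Mul2=16; issue MUL r0<-Mul2 | r0:Mul2,r1:Mul1,r2:-25,r3:16,r4:Add2,r5:4
c13: - | r0:Mul2,r1:Mul1,r2:-25,r3:16,r4:Add2,r5:4
c14: - | r0:Mul2,r1:Mul1,r2:-25,r3:16,r4:Add2,r5:4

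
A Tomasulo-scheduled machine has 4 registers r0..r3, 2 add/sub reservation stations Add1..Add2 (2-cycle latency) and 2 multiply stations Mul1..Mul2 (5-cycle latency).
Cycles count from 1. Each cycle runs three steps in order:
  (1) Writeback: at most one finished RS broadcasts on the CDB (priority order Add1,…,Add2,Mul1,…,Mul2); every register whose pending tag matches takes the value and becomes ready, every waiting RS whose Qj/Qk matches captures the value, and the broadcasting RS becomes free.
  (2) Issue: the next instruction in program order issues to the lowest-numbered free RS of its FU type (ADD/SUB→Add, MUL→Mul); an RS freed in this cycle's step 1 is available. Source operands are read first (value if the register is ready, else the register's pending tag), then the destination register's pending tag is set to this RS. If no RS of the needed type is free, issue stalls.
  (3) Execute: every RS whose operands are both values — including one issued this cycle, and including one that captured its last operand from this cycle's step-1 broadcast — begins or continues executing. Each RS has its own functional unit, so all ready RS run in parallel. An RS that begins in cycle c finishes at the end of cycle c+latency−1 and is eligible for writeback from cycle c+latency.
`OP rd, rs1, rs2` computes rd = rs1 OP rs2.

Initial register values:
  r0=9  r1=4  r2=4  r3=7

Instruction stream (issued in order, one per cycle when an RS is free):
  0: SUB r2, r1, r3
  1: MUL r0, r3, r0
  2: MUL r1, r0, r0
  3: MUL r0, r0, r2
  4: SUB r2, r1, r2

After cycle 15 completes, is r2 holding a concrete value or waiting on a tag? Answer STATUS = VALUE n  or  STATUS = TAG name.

STATUS = VALUE 3972

cycle 1: issue SUB r2<-Add1 // r0:9,r1:4,r2:Add1,r3:7
cycle 2: issue MUL r0<-Mul1 // r0:Mul1,r1:4,r2:Add1,r3:7
cycle 3: CDB Add1=-3; issue MUL r1<-Mul2 // r0:Mul1,r1:Mul2,r2:-3,r3:7
cycle 4: stall // r0:Mul1,r1:Mul2,r2:-3,r3:7
cycle 5: stall // r0:Mul1,r1:Mul2,r2:-3,r3:7
cycle 6: stall // r0:Mul1,r1:Mul2,r2:-3,r3:7
cycle 7: CDB Mul1=63; issue MUL r0<-Mul1 // r0:Mul1,r1:Mul2,r2:-3,r3:7
cycle 8: issue SUB r2<-Add1 // r0:Mul1,r1:Mul2,r2:Add1,r3:7
cycle 9: - // r0:Mul1,r1:Mul2,r2:Add1,r3:7
cycle 10: - // r0:Mul1,r1:Mul2,r2:Add1,r3:7
cycle 11: - // r0:Mul1,r1:Mul2,r2:Add1,r3:7
cycle 12: CDB Mul1=-189 // r0:-189,r1:Mul2,r2:Add1,r3:7
cycle 13: CDB Mul2=3969 // r0:-189,r1:3969,r2:Add1,r3:7
cycle 14: - // r0:-189,r1:3969,r2:Add1,r3:7
cycle 15: CDB Add1=3972 // r0:-189,r1:3969,r2:3972,r3:7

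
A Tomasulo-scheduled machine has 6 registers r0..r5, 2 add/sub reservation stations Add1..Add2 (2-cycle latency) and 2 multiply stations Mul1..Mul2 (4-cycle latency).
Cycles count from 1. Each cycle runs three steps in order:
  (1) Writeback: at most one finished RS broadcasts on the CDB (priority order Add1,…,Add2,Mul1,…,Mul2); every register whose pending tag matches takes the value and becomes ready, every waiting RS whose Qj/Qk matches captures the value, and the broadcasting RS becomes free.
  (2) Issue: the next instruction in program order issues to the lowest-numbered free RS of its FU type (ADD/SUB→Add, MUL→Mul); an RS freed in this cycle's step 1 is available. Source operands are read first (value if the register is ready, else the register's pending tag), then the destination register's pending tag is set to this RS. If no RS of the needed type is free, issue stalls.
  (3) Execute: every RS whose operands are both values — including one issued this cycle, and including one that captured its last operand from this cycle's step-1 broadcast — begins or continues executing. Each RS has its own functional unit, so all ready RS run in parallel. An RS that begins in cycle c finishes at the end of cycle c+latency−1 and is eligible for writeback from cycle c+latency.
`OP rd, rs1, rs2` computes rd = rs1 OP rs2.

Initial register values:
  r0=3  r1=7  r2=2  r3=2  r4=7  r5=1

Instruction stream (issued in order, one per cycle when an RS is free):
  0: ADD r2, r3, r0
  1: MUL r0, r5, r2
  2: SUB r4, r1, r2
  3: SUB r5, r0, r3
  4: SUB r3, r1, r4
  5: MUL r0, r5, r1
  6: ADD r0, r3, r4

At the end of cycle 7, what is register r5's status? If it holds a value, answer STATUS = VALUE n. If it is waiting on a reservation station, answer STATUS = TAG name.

cycle 1: issue ADD r2<-Add1 // r0:3,r1:7,r2:Add1,r3:2,r4:7,r5:1
cycle 2: issue MUL r0<-Mul1 // r0:Mul1,r1:7,r2:Add1,r3:2,r4:7,r5:1
cycle 3: CDB Add1=5; issue SUB r4<-Add1 // r0:Mul1,r1:7,r2:5,r3:2,r4:Add1,r5:1
cycle 4: issue SUB r5<-Add2 // r0:Mul1,r1:7,r2:5,r3:2,r4:Add1,r5:Add2
cycle 5: CDB Add1=2; issue SUB r3<-Add1 // r0:Mul1,r1:7,r2:5,r3:Add1,r4:2,r5:Add2
cycle 6: issue MUL r0<-Mul2 // r0:Mul2,r1:7,r2:5,r3:Add1,r4:2,r5:Add2
cycle 7: CDB Add1=5; issue ADD r0<-Add1 // r0:Add1,r1:7,r2:5,r3:5,r4:2,r5:Add2

STATUS = TAG Add2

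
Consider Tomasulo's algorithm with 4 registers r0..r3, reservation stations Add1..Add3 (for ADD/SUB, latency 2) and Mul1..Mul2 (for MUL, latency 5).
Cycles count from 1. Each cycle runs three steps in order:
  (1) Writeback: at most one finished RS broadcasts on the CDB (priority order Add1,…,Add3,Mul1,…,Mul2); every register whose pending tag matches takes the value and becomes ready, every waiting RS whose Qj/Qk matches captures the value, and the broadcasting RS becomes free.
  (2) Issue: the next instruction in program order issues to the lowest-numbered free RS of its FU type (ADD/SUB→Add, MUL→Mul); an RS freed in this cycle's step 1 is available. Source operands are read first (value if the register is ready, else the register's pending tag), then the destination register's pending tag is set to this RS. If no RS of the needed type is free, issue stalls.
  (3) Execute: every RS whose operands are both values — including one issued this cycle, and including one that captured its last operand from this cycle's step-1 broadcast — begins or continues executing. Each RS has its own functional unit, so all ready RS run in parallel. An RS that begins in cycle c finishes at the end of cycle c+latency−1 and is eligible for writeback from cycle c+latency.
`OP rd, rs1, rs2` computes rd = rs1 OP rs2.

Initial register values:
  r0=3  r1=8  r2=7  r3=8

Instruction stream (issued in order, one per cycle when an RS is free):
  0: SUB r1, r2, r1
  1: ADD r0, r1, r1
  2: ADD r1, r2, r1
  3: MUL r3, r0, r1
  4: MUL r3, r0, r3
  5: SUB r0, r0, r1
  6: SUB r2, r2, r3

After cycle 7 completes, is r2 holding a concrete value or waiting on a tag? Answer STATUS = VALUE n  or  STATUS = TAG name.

STATUS = TAG Add2

c1: issue SUB r1<-Add1 | r0:3,r1:Add1,r2:7,r3:8
c2: issue ADD r0<-Add2 | r0:Add2,r1:Add1,r2:7,r3:8
c3: CDB Add1=-1; issue ADD r1<-Add1 | r0:Add2,r1:Add1,r2:7,r3:8
c4: issue MUL r3<-Mul1 | r0:Add2,r1:Add1,r2:7,r3:Mul1
c5: CDB Add1=6; issue MUL r3<-Mul2 | r0:Add2,r1:6,r2:7,r3:Mul2
c6: CDB Add2=-2; issue SUB r0<-Add1 | r0:Add1,r1:6,r2:7,r3:Mul2
c7: issue SUB r2<-Add2 | r0:Add1,r1:6,r2:Add2,r3:Mul2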